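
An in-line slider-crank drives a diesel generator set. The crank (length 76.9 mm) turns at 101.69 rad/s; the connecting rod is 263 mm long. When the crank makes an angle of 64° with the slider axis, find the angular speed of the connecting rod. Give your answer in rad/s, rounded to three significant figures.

13.5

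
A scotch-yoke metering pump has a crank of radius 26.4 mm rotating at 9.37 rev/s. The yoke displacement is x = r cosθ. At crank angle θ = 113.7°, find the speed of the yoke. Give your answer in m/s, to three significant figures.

1.42

ω = 58.87 rad/s (from 9.37 rev/s).
x = r cosθ ⇒ ẋ = −rω sinθ.
|v| = rω|sinθ| = 0.0264·58.87·|sin 113.7°| = 1.4232 m/s.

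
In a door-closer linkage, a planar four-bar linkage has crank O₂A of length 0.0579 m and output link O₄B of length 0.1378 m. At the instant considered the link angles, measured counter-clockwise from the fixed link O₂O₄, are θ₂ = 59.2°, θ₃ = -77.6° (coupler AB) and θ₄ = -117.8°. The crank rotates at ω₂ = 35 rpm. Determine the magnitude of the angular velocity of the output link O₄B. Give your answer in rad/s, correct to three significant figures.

ω₂ = 3.665 rad/s (from 35 rpm).
Differentiating the loop-closure r₂e^{iθ₂}+r₃e^{iθ₃}=r₁+r₄e^{iθ₄} gives r₂ω₂e^{iθ₂}+r₃ω₃e^{iθ₃}=r₄ω₄e^{iθ₄}.
Eliminating the other unknown: ω₄ = r₂ω₂ sin(θ₂−θ₃) / [r₄ sin(θ₄−θ₃)].
Numerator sine = +0.68455; denominator sine = -0.64546.
Result = 0.0579·3.665·(+0.68455) / (0.1378·(-0.64546)) = -1.6333 rad/s; magnitude 1.6333 rad/s.

1.63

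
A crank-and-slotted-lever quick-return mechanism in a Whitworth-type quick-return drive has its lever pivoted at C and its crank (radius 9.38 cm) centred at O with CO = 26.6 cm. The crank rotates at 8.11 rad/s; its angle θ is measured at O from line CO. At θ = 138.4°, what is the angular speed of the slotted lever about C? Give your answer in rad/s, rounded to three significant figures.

ω = 8.11 rad/s
Crank pin A relative to C: A = (d + r cosθ, r sinθ); lever angle φ = atan2(r sinθ, d + r cosθ).
Differentiating tanφ: φ̇ = rω(d cosθ + r)/(d² + r² + 2dr cosθ).
d² + r² + 2dr cosθ = |CA|² = 0.0422381 m²;  d cosθ + r = -0.10511 m.
|ω_lever| = |0.0938·8.11·-0.10511| / 0.0422381 = 1.8931 rad/s.

1.89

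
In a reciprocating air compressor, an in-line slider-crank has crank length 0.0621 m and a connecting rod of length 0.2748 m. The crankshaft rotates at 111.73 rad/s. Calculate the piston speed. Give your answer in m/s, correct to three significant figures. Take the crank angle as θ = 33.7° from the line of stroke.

ω = 111.7 rad/s
For an in-line slider-crank, x = r cosθ + √(L² − r² sin²θ), so v = −rω sinθ·[1 + r cosθ/√(L² − r² sin²θ)].
With r = 0.0621 m, L = 0.2748 m, θ = 33.7°: √(L² − r² sin²θ) = 0.27263 m.
v = −0.0621·111.7·0.55484·[1 + 0.0621·0.83195/0.27263] = -4.5793 m/s.
|v| = 4.5793 m/s.

4.58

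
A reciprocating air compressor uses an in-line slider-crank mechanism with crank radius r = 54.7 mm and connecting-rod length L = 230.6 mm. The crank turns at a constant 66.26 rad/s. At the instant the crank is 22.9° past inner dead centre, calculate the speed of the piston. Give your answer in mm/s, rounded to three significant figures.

1720

ω = 66.26 rad/s
For an in-line slider-crank, x = r cosθ + √(L² − r² sin²θ), so v = −rω sinθ·[1 + r cosθ/√(L² − r² sin²θ)].
With r = 0.0547 m, L = 0.2306 m, θ = 22.9°: √(L² − r² sin²θ) = 0.22962 m.
v = −0.0547·66.26·0.38912·[1 + 0.0547·0.92119/0.22962] = -1.7198 m/s.
|v| = 1.7198 m/s = 1719.8 mm/s.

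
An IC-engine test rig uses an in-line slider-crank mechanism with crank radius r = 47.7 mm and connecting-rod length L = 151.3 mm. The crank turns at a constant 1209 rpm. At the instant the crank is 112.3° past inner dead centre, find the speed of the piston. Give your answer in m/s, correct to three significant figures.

4.89

ω = 2π·1209/60 = 126.6 rad/s
For an in-line slider-crank, x = r cosθ + √(L² − r² sin²θ), so v = −rω sinθ·[1 + r cosθ/√(L² − r² sin²θ)].
With r = 0.0477 m, L = 0.1513 m, θ = 112.3°: √(L² − r² sin²θ) = 0.14472 m.
v = −0.0477·126.6·0.92521·[1 + 0.0477·-0.37946/0.14472] = -4.8886 m/s.
|v| = 4.8886 m/s.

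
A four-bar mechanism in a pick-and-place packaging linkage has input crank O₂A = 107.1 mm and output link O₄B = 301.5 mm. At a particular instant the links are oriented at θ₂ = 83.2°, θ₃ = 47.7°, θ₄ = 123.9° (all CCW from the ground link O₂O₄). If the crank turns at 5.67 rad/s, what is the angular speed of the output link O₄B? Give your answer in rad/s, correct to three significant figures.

1.20

ω₂ = 5.67 rad/s
Differentiating the loop-closure r₂e^{iθ₂}+r₃e^{iθ₃}=r₁+r₄e^{iθ₄} gives r₂ω₂e^{iθ₂}+r₃ω₃e^{iθ₃}=r₄ω₄e^{iθ₄}.
Eliminating the other unknown: ω₄ = r₂ω₂ sin(θ₂−θ₃) / [r₄ sin(θ₄−θ₃)].
Numerator sine = +0.58070; denominator sine = +0.97113.
Result = 0.1071·5.67·(+0.58070) / (0.3015·(+0.97113)) = +1.2044 rad/s; magnitude 1.2044 rad/s.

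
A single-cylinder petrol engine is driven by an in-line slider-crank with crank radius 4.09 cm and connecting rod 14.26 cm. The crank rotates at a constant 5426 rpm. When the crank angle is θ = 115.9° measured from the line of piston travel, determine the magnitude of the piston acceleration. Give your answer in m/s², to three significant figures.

ω = 2π·5426/60 = 568.2 rad/s
x(θ) = r cosθ + √(L² − r² sin²θ); with ω constant, a = ω²·d²x/dθ².
d²x/dθ² = −r cosθ − r²(cos2θ)/√u − r⁴ sin²2θ/(4u^{3/2}),  u = L² − r² sin²θ = 0.0189811 m².
Substituting r = 0.0409 m, L = 0.1426 m, θ = 115.9°: d²x/dθ² = +0.025209 m.
a = ω²·d²x/dθ² = (568.2)²·(+0.025209) = +8138.9 m/s²;  |a| = 8138.9 m/s².

8140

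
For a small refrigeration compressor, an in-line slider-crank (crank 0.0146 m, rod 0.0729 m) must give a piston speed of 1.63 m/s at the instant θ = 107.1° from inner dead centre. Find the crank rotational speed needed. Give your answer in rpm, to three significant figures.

1190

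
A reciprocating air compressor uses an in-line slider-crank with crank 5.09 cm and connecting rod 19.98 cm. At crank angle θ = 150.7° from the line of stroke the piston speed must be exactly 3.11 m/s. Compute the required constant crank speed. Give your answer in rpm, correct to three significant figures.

For an in-line slider-crank, |v_piston| = rω|sinθ|·[1 + r cosθ/√(L² − r² sin²θ)].
With r = 0.0509 m, L = 0.1998 m, θ = 150.7°: the bracketed kinematic factor |dx/dθ| = 0.019332 m.
ω = v/|dx/dθ| = 3.11/0.019332 = 160.87 rad/s.
N = 60ω/(2π) = 1536.2 rpm.

1540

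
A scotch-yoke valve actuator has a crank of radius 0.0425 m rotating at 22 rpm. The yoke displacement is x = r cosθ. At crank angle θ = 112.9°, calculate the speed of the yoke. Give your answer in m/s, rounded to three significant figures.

ω = 2.304 rad/s (from 22 rpm).
x = r cosθ ⇒ ẋ = −rω sinθ.
|v| = rω|sinθ| = 0.0425·2.304·|sin 112.9°| = 0.090196 m/s.

0.0902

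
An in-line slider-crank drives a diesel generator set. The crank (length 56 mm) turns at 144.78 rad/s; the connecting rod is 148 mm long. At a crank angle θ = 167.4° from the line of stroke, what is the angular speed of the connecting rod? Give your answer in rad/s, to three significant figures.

53.6

ω = 144.8 rad/s
The rod makes angle φ with the slider axis where L sinφ = r sinθ; differentiating, L cosφ·φ̇ = r ω cosθ.
L cosφ = √(L² − r² sin²θ) = 0.14749 m.
|ω_rod| = r ω |cosθ| / √(L² − r² sin²θ) = 0.056·144.8·0.97592/0.14749 = 53.645 rad/s.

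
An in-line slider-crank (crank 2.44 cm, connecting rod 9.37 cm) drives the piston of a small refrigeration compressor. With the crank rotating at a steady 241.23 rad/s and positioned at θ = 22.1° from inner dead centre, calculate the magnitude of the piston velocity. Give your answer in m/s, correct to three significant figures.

2.75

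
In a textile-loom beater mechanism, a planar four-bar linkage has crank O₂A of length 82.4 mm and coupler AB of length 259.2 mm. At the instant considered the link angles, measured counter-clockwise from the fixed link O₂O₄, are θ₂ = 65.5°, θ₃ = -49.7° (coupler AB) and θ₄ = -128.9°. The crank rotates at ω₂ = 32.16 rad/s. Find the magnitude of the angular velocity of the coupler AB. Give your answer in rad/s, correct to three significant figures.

ω₂ = 32.16 rad/s
Differentiating the loop-closure r₂e^{iθ₂}+r₃e^{iθ₃}=r₁+r₄e^{iθ₄} gives r₂ω₂e^{iθ₂}+r₃ω₃e^{iθ₃}=r₄ω₄e^{iθ₄}.
Eliminating the other unknown: ω₃ = r₂ω₂ sin(θ₄−θ₂) / [r₃ sin(θ₃−θ₄)].
Numerator sine = +0.24869; denominator sine = +0.98229.
Result = 0.0824·32.16·(+0.24869) / (0.2592·(+0.98229)) = +2.5884 rad/s; magnitude 2.5884 rad/s.

2.59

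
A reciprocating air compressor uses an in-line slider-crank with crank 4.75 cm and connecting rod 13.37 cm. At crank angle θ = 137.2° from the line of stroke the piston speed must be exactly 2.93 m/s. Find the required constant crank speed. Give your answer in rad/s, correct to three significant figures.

For an in-line slider-crank, |v_piston| = rω|sinθ|·[1 + r cosθ/√(L² − r² sin²θ)].
With r = 0.0475 m, L = 0.1337 m, θ = 137.2°: the bracketed kinematic factor |dx/dθ| = 0.023604 m.
ω = v/|dx/dθ| = 2.93/0.023604 = 124.13 rad/s.

124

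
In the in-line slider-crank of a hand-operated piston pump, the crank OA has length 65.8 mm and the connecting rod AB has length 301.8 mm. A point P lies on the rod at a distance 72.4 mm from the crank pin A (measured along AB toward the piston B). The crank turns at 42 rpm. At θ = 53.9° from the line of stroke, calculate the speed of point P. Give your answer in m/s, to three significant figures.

ω = 4.398 rad/s.  Crank-pin speed |V_A| = rω = 0.2894 m/s, perpendicular to OA.
Rod angle: sinφ = −(r/L) sinθ ⇒ φ = -10.146°; ω_rod = −rω cosθ/√(L²−r²sin²θ) = -0.57397 rad/s.
V_P = V_A + ω_rod × AP, with AP = 0.0724 m along the rod.
Components: V_Px = −rω sinθ − a·ω_rod·sinφ = -0.24116 m/s;  V_Py = rω cosθ + a·ω_rod·cosφ = +0.12961 m/s.
|V_P| = √(V_Px² + V_Py²) = 0.27378 m/s.

0.274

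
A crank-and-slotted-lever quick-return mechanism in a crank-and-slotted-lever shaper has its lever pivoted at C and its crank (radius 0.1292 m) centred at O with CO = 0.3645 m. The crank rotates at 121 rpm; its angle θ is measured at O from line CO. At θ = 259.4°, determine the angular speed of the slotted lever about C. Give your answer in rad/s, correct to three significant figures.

0.769

ω = 12.67 rad/s (from 121 rpm).
Crank pin A relative to C: A = (d + r cosθ, r sinθ); lever angle φ = atan2(r sinθ, d + r cosθ).
Differentiating tanφ: φ̇ = rω(d cosθ + r)/(d² + r² + 2dr cosθ).
d² + r² + 2dr cosθ = |CA|² = 0.132227 m²;  d cosθ + r = +0.06215 m.
|ω_lever| = |0.1292·12.67·+0.06215| / 0.132227 = 0.76948 rad/s.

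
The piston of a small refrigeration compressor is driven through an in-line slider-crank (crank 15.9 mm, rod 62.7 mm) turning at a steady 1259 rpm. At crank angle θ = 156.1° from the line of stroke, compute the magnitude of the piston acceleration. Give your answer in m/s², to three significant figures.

ω = 2π·1259/60 = 131.8 rad/s
x(θ) = r cosθ + √(L² − r² sin²θ); with ω constant, a = ω²·d²x/dθ².
d²x/dθ² = −r cosθ − r²(cos2θ)/√u − r⁴ sin²2θ/(4u^{3/2}),  u = L² − r² sin²θ = 0.00388979 m².
Substituting r = 0.0159 m, L = 0.0627 m, θ = 156.1°: d²x/dθ² = +0.011778 m.
a = ω²·d²x/dθ² = (131.8)²·(+0.011778) = +204.72 m/s²;  |a| = 204.72 m/s².

205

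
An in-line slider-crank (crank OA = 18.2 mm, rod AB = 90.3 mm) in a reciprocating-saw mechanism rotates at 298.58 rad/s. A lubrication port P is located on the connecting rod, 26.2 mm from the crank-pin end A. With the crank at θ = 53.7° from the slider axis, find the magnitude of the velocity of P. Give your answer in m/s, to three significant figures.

ω = 298.6 rad/s.  Crank-pin speed |V_A| = rω = 5.4342 m/s, perpendicular to OA.
Rod angle: sinφ = −(r/L) sinθ ⇒ φ = -9.348°; ω_rod = −rω cosθ/√(L²−r²sin²θ) = -36.106 rad/s.
V_P = V_A + ω_rod × AP, with AP = 0.0262 m along the rod.
Components: V_Px = −rω sinθ − a·ω_rod·sinφ = -4.5332 m/s;  V_Py = rω cosθ + a·ω_rod·cosφ = +2.2837 m/s.
|V_P| = √(V_Px² + V_Py²) = 5.0759 m/s.

5.08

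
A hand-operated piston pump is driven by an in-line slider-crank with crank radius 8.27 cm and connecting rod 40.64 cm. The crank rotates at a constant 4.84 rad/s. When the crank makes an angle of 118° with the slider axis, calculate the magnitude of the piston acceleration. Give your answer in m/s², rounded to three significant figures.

1.13

ω = 4.84 rad/s
x(θ) = r cosθ + √(L² − r² sin²θ); with ω constant, a = ω²·d²x/dθ².
d²x/dθ² = −r cosθ − r²(cos2θ)/√u − r⁴ sin²2θ/(4u^{3/2}),  u = L² − r² sin²θ = 0.159829 m².
Substituting r = 0.0827 m, L = 0.4064 m, θ = 118°: d²x/dθ² = +0.048266 m.
a = ω²·d²x/dθ² = (4.84)²·(+0.048266) = +1.1307 m/s²;  |a| = 1.1307 m/s².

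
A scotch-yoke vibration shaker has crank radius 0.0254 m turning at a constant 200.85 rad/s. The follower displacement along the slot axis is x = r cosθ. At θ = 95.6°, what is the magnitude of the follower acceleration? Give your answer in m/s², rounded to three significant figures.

ω = 200.8 rad/s
x = r cosθ ⇒ ẍ = −rω² cosθ (ω constant).
|a| = rω²|cosθ| = 0.0254·(200.8)²·|cos 95.6°| = 99.989 m/s².

100.0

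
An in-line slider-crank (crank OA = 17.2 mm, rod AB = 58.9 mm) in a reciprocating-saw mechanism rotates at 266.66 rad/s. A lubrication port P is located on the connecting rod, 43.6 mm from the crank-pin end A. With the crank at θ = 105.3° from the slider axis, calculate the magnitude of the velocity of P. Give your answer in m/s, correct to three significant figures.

4.17

ω = 266.7 rad/s.  Crank-pin speed |V_A| = rω = 4.5866 m/s, perpendicular to OA.
Rod angle: sinφ = −(r/L) sinθ ⇒ φ = -16.360°; ω_rod = −rω cosθ/√(L²−r²sin²θ) = +21.415 rad/s.
V_P = V_A + ω_rod × AP, with AP = 0.0436 m along the rod.
Components: V_Px = −rω sinθ − a·ω_rod·sinφ = -4.161 m/s;  V_Py = rω cosθ + a·ω_rod·cosφ = -0.31438 m/s.
|V_P| = √(V_Px² + V_Py²) = 4.1729 m/s.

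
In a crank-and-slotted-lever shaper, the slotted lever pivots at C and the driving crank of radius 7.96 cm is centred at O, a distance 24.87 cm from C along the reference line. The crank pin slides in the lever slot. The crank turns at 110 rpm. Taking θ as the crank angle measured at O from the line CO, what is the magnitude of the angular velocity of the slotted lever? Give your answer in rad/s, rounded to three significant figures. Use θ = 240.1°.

0.840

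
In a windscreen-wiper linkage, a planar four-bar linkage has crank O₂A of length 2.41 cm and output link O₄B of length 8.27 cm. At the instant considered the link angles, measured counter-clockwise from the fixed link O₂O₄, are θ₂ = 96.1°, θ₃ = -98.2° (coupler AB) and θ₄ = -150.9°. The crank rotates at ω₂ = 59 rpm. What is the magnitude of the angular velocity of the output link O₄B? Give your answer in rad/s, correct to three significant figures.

ω₂ = 6.178 rad/s (from 59 rpm).
Differentiating the loop-closure r₂e^{iθ₂}+r₃e^{iθ₃}=r₁+r₄e^{iθ₄} gives r₂ω₂e^{iθ₂}+r₃ω₃e^{iθ₃}=r₄ω₄e^{iθ₄}.
Eliminating the other unknown: ω₄ = r₂ω₂ sin(θ₂−θ₃) / [r₄ sin(θ₄−θ₃)].
Numerator sine = -0.24700; denominator sine = -0.79547.
Result = 0.0241·6.178·(-0.24700) / (0.0827·(-0.79547)) = +0.55906 rad/s; magnitude 0.55906 rad/s.

0.559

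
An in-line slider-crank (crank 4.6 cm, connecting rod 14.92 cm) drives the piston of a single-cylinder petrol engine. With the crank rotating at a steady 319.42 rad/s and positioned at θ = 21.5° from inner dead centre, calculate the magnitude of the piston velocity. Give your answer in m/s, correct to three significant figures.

ω = 319.4 rad/s
For an in-line slider-crank, x = r cosθ + √(L² − r² sin²θ), so v = −rω sinθ·[1 + r cosθ/√(L² − r² sin²θ)].
With r = 0.046 m, L = 0.1492 m, θ = 21.5°: √(L² − r² sin²θ) = 0.14824 m.
v = −0.046·319.4·0.36650·[1 + 0.046·0.93042/0.14824] = -6.9398 m/s.
|v| = 6.9398 m/s.

6.94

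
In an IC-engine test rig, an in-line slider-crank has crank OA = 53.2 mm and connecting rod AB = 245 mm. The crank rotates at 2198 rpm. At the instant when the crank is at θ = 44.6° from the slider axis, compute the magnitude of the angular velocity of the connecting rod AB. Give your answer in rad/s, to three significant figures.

36.0

ω = 230.2 rad/s (converted from 2198 rpm).
The rod makes angle φ with the slider axis where L sinφ = r sinθ; differentiating, L cosφ·φ̇ = r ω cosθ.
L cosφ = √(L² − r² sin²θ) = 0.24214 m.
|ω_rod| = r ω |cosθ| / √(L² − r² sin²θ) = 0.0532·230.2·0.71203/0.24214 = 36.009 rad/s.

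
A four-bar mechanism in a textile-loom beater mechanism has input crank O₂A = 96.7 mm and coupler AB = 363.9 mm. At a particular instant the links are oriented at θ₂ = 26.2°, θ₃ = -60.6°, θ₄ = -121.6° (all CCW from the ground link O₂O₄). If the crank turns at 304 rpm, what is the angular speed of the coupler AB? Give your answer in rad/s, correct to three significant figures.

5.15

ω₂ = 31.83 rad/s (from 304 rpm).
Differentiating the loop-closure r₂e^{iθ₂}+r₃e^{iθ₃}=r₁+r₄e^{iθ₄} gives r₂ω₂e^{iθ₂}+r₃ω₃e^{iθ₃}=r₄ω₄e^{iθ₄}.
Eliminating the other unknown: ω₃ = r₂ω₂ sin(θ₄−θ₂) / [r₃ sin(θ₃−θ₄)].
Numerator sine = -0.53288; denominator sine = +0.87462.
Result = 0.0967·31.83·(-0.53288) / (0.3639·(+0.87462)) = -5.1541 rad/s; magnitude 5.1541 rad/s.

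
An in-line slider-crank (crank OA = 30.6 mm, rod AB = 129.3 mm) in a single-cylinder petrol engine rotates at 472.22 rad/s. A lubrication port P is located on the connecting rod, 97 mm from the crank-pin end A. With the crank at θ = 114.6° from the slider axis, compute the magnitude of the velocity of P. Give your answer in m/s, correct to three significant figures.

12.2

ω = 472.2 rad/s.  Crank-pin speed |V_A| = rω = 14.45 m/s, perpendicular to OA.
Rod angle: sinφ = −(r/L) sinθ ⇒ φ = -12.426°; ω_rod = −rω cosθ/√(L²−r²sin²θ) = +47.637 rad/s.
V_P = V_A + ω_rod × AP, with AP = 0.097 m along the rod.
Components: V_Px = −rω sinθ − a·ω_rod·sinφ = -12.144 m/s;  V_Py = rω cosθ + a·ω_rod·cosφ = -1.5026 m/s.
|V_P| = √(V_Px² + V_Py²) = 12.237 m/s.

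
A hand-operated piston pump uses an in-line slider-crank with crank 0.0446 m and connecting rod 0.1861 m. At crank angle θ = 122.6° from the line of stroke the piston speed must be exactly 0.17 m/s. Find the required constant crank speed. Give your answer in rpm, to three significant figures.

For an in-line slider-crank, |v_piston| = rω|sinθ|·[1 + r cosθ/√(L² − r² sin²θ)].
With r = 0.0446 m, L = 0.1861 m, θ = 122.6°: the bracketed kinematic factor |dx/dθ| = 0.03262 m.
ω = v/|dx/dθ| = 0.17/0.03262 = 5.2115 rad/s.
N = 60ω/(2π) = 49.767 rpm.

49.8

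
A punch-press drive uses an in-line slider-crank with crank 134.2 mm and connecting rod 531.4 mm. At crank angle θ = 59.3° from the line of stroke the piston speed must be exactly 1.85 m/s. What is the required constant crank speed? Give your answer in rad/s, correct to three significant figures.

14.2

For an in-line slider-crank, |v_piston| = rω|sinθ|·[1 + r cosθ/√(L² − r² sin²θ)].
With r = 0.1342 m, L = 0.5314 m, θ = 59.3°: the bracketed kinematic factor |dx/dθ| = 0.13063 m.
ω = v/|dx/dθ| = 1.85/0.13063 = 14.162 rad/s.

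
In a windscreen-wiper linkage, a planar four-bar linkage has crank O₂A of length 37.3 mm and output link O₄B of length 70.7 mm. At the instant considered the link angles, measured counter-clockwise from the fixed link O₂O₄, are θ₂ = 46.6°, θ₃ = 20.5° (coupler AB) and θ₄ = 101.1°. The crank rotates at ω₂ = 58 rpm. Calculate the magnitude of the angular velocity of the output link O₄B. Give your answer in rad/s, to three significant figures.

ω₂ = 6.074 rad/s (from 58 rpm).
Differentiating the loop-closure r₂e^{iθ₂}+r₃e^{iθ₃}=r₁+r₄e^{iθ₄} gives r₂ω₂e^{iθ₂}+r₃ω₃e^{iθ₃}=r₄ω₄e^{iθ₄}.
Eliminating the other unknown: ω₄ = r₂ω₂ sin(θ₂−θ₃) / [r₄ sin(θ₄−θ₃)].
Numerator sine = +0.43994; denominator sine = +0.98657.
Result = 0.0373·6.074·(+0.43994) / (0.0707·(+0.98657)) = +1.4289 rad/s; magnitude 1.4289 rad/s.

1.43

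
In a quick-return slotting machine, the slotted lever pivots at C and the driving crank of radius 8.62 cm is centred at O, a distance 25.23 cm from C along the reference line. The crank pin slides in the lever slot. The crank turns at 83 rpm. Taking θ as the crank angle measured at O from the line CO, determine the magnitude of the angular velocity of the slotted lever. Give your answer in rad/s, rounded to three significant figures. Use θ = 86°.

1.05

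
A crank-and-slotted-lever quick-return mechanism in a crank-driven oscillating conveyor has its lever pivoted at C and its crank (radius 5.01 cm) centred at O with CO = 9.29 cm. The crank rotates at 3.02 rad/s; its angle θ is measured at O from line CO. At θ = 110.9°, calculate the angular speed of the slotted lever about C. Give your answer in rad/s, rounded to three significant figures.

ω = 3.02 rad/s
Crank pin A relative to C: A = (d + r cosθ, r sinθ); lever angle φ = atan2(r sinθ, d + r cosθ).
Differentiating tanφ: φ̇ = rω(d cosθ + r)/(d² + r² + 2dr cosθ).
d² + r² + 2dr cosθ = |CA|² = 0.0078197 m²;  d cosθ + r = +0.016959 m.
|ω_lever| = |0.0501·3.02·+0.016959| / 0.0078197 = 0.32814 rad/s.

0.328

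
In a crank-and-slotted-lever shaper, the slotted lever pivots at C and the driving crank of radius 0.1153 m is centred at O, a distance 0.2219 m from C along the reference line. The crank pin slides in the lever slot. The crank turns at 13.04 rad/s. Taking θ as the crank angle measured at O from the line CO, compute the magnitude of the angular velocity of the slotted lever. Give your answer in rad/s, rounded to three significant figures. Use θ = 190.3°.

ω = 13.04 rad/s
Crank pin A relative to C: A = (d + r cosθ, r sinθ); lever angle φ = atan2(r sinθ, d + r cosθ).
Differentiating tanφ: φ̇ = rω(d cosθ + r)/(d² + r² + 2dr cosθ).
d² + r² + 2dr cosθ = |CA|² = 0.0121882 m²;  d cosθ + r = -0.10302 m.
|ω_lever| = |0.1153·13.04·-0.10302| / 0.0121882 = 12.709 rad/s.

12.7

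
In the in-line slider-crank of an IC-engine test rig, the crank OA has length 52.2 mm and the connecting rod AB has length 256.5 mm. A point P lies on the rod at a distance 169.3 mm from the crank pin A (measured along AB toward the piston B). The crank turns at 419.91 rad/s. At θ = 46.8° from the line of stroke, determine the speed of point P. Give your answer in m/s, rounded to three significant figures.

18.2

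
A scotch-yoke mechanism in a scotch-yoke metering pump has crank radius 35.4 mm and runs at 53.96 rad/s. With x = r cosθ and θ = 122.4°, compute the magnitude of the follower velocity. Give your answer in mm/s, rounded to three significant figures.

ω = 53.96 rad/s
x = r cosθ ⇒ ẋ = −rω sinθ.
|v| = rω|sinθ| = 0.0354·53.96·|sin 122.4°| = 1.6128 m/s = 1612.8 mm/s.

1610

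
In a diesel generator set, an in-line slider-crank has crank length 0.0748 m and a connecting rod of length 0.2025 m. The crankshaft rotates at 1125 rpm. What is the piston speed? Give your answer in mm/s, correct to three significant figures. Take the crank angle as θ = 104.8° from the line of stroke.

7660

ω = 2π·1125/60 = 117.8 rad/s
For an in-line slider-crank, x = r cosθ + √(L² − r² sin²θ), so v = −rω sinθ·[1 + r cosθ/√(L² − r² sin²θ)].
With r = 0.0748 m, L = 0.2025 m, θ = 104.8°: √(L² − r² sin²θ) = 0.18915 m.
v = −0.0748·117.8·0.96682·[1 + 0.0748·-0.25545/0.18915] = -7.6591 m/s.
|v| = 7.6591 m/s = 7659.1 mm/s.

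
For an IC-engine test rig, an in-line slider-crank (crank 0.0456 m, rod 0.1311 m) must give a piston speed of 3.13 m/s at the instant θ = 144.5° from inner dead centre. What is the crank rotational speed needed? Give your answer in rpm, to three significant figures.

For an in-line slider-crank, |v_piston| = rω|sinθ|·[1 + r cosθ/√(L² − r² sin²θ)].
With r = 0.0456 m, L = 0.1311 m, θ = 144.5°: the bracketed kinematic factor |dx/dθ| = 0.018824 m.
ω = v/|dx/dθ| = 3.13/0.018824 = 166.28 rad/s.
N = 60ω/(2π) = 1587.8 rpm.

1590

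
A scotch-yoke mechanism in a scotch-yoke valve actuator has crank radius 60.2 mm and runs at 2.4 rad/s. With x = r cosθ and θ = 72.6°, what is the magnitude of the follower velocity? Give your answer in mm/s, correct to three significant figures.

ω = 2.4 rad/s
x = r cosθ ⇒ ẋ = −rω sinθ.
|v| = rω|sinθ| = 0.0602·2.4·|sin 72.6°| = 0.13787 m/s = 137.87 mm/s.

138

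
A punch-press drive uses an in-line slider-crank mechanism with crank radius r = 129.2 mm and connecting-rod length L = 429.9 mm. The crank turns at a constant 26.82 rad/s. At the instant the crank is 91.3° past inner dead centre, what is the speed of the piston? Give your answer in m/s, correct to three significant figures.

3.44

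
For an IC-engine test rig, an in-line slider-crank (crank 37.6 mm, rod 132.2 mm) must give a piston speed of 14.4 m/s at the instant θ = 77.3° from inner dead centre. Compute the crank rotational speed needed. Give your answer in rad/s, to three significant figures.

369

For an in-line slider-crank, |v_piston| = rω|sinθ|·[1 + r cosθ/√(L² − r² sin²θ)].
With r = 0.0376 m, L = 0.1322 m, θ = 77.3°: the bracketed kinematic factor |dx/dθ| = 0.039067 m.
ω = v/|dx/dθ| = 14.4/0.039067 = 368.59 rad/s.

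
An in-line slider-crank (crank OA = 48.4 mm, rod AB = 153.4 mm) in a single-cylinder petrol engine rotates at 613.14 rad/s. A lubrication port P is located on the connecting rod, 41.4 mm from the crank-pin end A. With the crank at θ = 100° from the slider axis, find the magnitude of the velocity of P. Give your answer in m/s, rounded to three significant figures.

29.0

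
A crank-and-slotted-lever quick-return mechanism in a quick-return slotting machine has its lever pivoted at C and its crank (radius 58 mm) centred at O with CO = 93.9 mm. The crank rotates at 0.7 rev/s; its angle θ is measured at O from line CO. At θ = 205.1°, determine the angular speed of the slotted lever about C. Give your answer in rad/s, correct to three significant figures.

ω = 4.398 rad/s (from 0.7 rev/s).
Crank pin A relative to C: A = (d + r cosθ, r sinθ); lever angle φ = atan2(r sinθ, d + r cosθ).
Differentiating tanφ: φ̇ = rω(d cosθ + r)/(d² + r² + 2dr cosθ).
d² + r² + 2dr cosθ = |CA|² = 0.00231739 m²;  d cosθ + r = -0.027033 m.
|ω_lever| = |0.058·4.398·-0.027033| / 0.00231739 = 2.9758 rad/s.

2.98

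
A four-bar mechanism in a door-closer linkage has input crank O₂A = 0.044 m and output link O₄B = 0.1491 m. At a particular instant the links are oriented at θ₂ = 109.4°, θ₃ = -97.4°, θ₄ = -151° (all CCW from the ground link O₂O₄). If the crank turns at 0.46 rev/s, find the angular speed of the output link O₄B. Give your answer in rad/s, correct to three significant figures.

0.478

ω₂ = 2.89 rad/s (from 0.46 rev/s).
Differentiating the loop-closure r₂e^{iθ₂}+r₃e^{iθ₃}=r₁+r₄e^{iθ₄} gives r₂ω₂e^{iθ₂}+r₃ω₃e^{iθ₃}=r₄ω₄e^{iθ₄}.
Eliminating the other unknown: ω₄ = r₂ω₂ sin(θ₂−θ₃) / [r₄ sin(θ₄−θ₃)].
Numerator sine = -0.45088; denominator sine = -0.80489.
Result = 0.044·2.89·(-0.45088) / (0.1491·(-0.80489)) = +0.47779 rad/s; magnitude 0.47779 rad/s.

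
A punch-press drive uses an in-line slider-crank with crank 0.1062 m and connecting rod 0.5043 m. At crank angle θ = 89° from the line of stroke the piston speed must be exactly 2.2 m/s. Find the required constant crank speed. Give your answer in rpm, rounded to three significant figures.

For an in-line slider-crank, |v_piston| = rω|sinθ|·[1 + r cosθ/√(L² − r² sin²θ)].
With r = 0.1062 m, L = 0.5043 m, θ = 89°: the bracketed kinematic factor |dx/dθ| = 0.10658 m.
ω = v/|dx/dθ| = 2.2/0.10658 = 20.641 rad/s.
N = 60ω/(2π) = 197.11 rpm.

197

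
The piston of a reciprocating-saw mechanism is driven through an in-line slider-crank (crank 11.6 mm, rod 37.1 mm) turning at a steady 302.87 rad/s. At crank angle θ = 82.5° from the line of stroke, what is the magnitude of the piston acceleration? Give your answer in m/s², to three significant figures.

198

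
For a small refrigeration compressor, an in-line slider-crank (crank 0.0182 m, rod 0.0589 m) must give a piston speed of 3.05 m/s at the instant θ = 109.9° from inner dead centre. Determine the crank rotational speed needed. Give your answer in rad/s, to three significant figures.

200

For an in-line slider-crank, |v_piston| = rω|sinθ|·[1 + r cosθ/√(L² − r² sin²θ)].
With r = 0.0182 m, L = 0.0589 m, θ = 109.9°: the bracketed kinematic factor |dx/dθ| = 0.015232 m.
ω = v/|dx/dθ| = 3.05/0.015232 = 200.23 rad/s.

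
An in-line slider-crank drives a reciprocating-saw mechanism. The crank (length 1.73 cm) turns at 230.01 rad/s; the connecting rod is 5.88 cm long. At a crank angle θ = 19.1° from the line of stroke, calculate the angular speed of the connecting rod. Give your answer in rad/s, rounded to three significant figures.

64.2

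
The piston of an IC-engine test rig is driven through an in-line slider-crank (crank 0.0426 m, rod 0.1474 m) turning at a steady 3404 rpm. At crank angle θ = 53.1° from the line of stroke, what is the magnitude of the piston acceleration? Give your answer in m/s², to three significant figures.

ω = 2π·3404/60 = 356.5 rad/s
x(θ) = r cosθ + √(L² − r² sin²θ); with ω constant, a = ω²·d²x/dθ².
d²x/dθ² = −r cosθ − r²(cos2θ)/√u − r⁴ sin²2θ/(4u^{3/2}),  u = L² − r² sin²θ = 0.0205662 m².
Substituting r = 0.0426 m, L = 0.1474 m, θ = 53.1°: d²x/dθ² = -0.022305 m.
a = ω²·d²x/dθ² = (356.5)²·(-0.022305) = -2834.2 m/s²;  |a| = 2834.2 m/s².

2830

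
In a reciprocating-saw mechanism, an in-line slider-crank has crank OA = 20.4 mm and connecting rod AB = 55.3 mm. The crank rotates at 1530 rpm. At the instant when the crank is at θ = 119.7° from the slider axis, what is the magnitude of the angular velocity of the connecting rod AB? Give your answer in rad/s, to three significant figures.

ω = 160.2 rad/s (converted from 1530 rpm).
The rod makes angle φ with the slider axis where L sinφ = r sinθ; differentiating, L cosφ·φ̇ = r ω cosθ.
L cosφ = √(L² − r² sin²θ) = 0.052384 m.
|ω_rod| = r ω |cosθ| / √(L² − r² sin²θ) = 0.0204·160.2·0.49546/0.052384 = 30.914 rad/s.

30.9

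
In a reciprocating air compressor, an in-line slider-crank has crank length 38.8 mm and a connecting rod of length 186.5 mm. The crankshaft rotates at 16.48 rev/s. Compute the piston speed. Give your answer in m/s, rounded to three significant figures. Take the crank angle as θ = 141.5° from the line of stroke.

2.09

ω = 2π·16.5 = 103.5 rad/s
For an in-line slider-crank, x = r cosθ + √(L² − r² sin²θ), so v = −rω sinθ·[1 + r cosθ/√(L² − r² sin²θ)].
With r = 0.0388 m, L = 0.1865 m, θ = 141.5°: √(L² − r² sin²θ) = 0.18493 m.
v = −0.0388·103.5·0.62251·[1 + 0.0388·-0.78261/0.18493] = -2.0904 m/s.
|v| = 2.0904 m/s.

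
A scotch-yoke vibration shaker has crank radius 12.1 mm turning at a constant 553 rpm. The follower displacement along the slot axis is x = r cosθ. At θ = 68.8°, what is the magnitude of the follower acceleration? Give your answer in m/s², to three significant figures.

ω = 57.91 rad/s (from 553 rpm).
x = r cosθ ⇒ ẍ = −rω² cosθ (ω constant).
|a| = rω²|cosθ| = 0.0121·(57.91)²·|cos 68.8°| = 14.674 m/s².

14.7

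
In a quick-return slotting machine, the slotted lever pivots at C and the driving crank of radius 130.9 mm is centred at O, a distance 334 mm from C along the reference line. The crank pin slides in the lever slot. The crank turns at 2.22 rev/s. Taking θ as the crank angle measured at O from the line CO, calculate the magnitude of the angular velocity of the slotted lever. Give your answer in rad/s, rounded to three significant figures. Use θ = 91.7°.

1.75

ω = 13.95 rad/s (from 2.22 rev/s).
Crank pin A relative to C: A = (d + r cosθ, r sinθ); lever angle φ = atan2(r sinθ, d + r cosθ).
Differentiating tanφ: φ̇ = rω(d cosθ + r)/(d² + r² + 2dr cosθ).
d² + r² + 2dr cosθ = |CA|² = 0.126097 m²;  d cosθ + r = +0.12099 m.
|ω_lever| = |0.1309·13.95·+0.12099| / 0.126097 = 1.752 rad/s.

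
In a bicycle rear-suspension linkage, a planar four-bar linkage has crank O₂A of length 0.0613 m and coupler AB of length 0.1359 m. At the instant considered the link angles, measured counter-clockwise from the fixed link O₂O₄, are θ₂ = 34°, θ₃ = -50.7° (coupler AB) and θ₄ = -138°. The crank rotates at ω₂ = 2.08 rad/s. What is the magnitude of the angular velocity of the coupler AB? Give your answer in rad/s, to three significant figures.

ω₂ = 2.08 rad/s
Differentiating the loop-closure r₂e^{iθ₂}+r₃e^{iθ₃}=r₁+r₄e^{iθ₄} gives r₂ω₂e^{iθ₂}+r₃ω₃e^{iθ₃}=r₄ω₄e^{iθ₄}.
Eliminating the other unknown: ω₃ = r₂ω₂ sin(θ₄−θ₂) / [r₃ sin(θ₃−θ₄)].
Numerator sine = -0.13917; denominator sine = +0.99889.
Result = 0.0613·2.08·(-0.13917) / (0.1359·(+0.99889)) = -0.13072 rad/s; magnitude 0.13072 rad/s.

0.131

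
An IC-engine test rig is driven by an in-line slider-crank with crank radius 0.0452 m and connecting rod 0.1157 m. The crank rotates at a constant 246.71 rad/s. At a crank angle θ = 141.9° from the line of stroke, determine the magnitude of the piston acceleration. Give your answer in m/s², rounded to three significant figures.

1860

ω = 246.7 rad/s
x(θ) = r cosθ + √(L² − r² sin²θ); with ω constant, a = ω²·d²x/dθ².
d²x/dθ² = −r cosθ − r²(cos2θ)/√u − r⁴ sin²2θ/(4u^{3/2}),  u = L² − r² sin²θ = 0.0126086 m².
Substituting r = 0.0452 m, L = 0.1157 m, θ = 141.9°: d²x/dθ² = +0.030534 m.
a = ω²·d²x/dθ² = (246.7)²·(+0.030534) = +1858.5 m/s²;  |a| = 1858.5 m/s².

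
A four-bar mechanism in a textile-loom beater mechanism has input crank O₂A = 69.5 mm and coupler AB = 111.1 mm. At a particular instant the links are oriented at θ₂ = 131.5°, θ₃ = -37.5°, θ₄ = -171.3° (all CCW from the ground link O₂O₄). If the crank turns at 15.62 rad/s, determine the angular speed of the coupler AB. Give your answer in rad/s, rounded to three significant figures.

ω₂ = 15.62 rad/s
Differentiating the loop-closure r₂e^{iθ₂}+r₃e^{iθ₃}=r₁+r₄e^{iθ₄} gives r₂ω₂e^{iθ₂}+r₃ω₃e^{iθ₃}=r₄ω₄e^{iθ₄}.
Eliminating the other unknown: ω₃ = r₂ω₂ sin(θ₄−θ₂) / [r₃ sin(θ₃−θ₄)].
Numerator sine = +0.84057; denominator sine = +0.72176.
Result = 0.0695·15.62·(+0.84057) / (0.1111·(+0.72176)) = +11.38 rad/s; magnitude 11.38 rad/s.

11.4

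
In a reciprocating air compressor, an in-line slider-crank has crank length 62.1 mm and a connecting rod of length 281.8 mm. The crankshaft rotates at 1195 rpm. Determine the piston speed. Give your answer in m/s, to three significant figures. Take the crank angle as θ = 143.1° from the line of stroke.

ω = 2π·1195/60 = 125.1 rad/s
For an in-line slider-crank, x = r cosθ + √(L² − r² sin²θ), so v = −rω sinθ·[1 + r cosθ/√(L² − r² sin²θ)].
With r = 0.0621 m, L = 0.2818 m, θ = 143.1°: √(L² − r² sin²θ) = 0.27932 m.
v = −0.0621·125.1·0.60042·[1 + 0.0621·-0.79968/0.27932] = -3.8364 m/s.
|v| = 3.8364 m/s.

3.84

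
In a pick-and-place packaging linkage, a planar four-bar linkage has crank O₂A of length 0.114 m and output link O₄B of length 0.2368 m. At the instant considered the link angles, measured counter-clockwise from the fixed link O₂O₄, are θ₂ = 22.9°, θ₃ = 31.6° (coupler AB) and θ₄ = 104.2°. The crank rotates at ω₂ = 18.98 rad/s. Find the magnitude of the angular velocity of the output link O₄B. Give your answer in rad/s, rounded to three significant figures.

ω₂ = 18.98 rad/s
Differentiating the loop-closure r₂e^{iθ₂}+r₃e^{iθ₃}=r₁+r₄e^{iθ₄} gives r₂ω₂e^{iθ₂}+r₃ω₃e^{iθ₃}=r₄ω₄e^{iθ₄}.
Eliminating the other unknown: ω₄ = r₂ω₂ sin(θ₂−θ₃) / [r₄ sin(θ₄−θ₃)].
Numerator sine = -0.15126; denominator sine = +0.95424.
Result = 0.114·18.98·(-0.15126) / (0.2368·(+0.95424)) = -1.4484 rad/s; magnitude 1.4484 rad/s.

1.45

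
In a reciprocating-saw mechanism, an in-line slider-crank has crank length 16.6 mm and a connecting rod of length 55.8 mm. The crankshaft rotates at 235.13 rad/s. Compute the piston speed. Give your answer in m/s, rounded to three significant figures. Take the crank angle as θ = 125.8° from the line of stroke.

2.60

ω = 235.1 rad/s
For an in-line slider-crank, x = r cosθ + √(L² − r² sin²θ), so v = −rω sinθ·[1 + r cosθ/√(L² − r² sin²θ)].
With r = 0.0166 m, L = 0.0558 m, θ = 125.8°: √(L² − r² sin²θ) = 0.054151 m.
v = −0.0166·235.1·0.81106·[1 + 0.0166·-0.58496/0.054151] = -2.598 m/s.
|v| = 2.598 m/s.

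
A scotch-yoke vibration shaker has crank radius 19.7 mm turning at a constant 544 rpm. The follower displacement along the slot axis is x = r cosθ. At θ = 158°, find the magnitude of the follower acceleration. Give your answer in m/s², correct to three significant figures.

ω = 56.97 rad/s (from 544 rpm).
x = r cosθ ⇒ ẍ = −rω² cosθ (ω constant).
|a| = rω²|cosθ| = 0.0197·(56.97)²·|cos 158°| = 59.277 m/s².

59.3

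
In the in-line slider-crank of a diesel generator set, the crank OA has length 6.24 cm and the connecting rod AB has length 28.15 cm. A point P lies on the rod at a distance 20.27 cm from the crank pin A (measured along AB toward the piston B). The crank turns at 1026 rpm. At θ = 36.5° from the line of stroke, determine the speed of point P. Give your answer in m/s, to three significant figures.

ω = 107.4 rad/s.  Crank-pin speed |V_A| = rω = 6.7044 m/s, perpendicular to OA.
Rod angle: sinφ = −(r/L) sinθ ⇒ φ = -7.577°; ω_rod = −rω cosθ/√(L²−r²sin²θ) = -19.314 rad/s.
V_P = V_A + ω_rod × AP, with AP = 0.2027 m along the rod.
Components: V_Px = −rω sinθ − a·ω_rod·sinφ = -4.5041 m/s;  V_Py = rω cosθ + a·ω_rod·cosφ = +1.5086 m/s.
|V_P| = √(V_Px² + V_Py²) = 4.7501 m/s.

4.75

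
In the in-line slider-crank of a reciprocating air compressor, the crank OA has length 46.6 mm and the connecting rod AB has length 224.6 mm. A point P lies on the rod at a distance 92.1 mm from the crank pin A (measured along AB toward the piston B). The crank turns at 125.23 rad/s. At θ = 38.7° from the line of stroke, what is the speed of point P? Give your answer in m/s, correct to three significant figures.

ω = 125.2 rad/s.  Crank-pin speed |V_A| = rω = 5.8357 m/s, perpendicular to OA.
Rod angle: sinφ = −(r/L) sinθ ⇒ φ = -7.454°; ω_rod = −rω cosθ/√(L²−r²sin²θ) = -20.451 rad/s.
V_P = V_A + ω_rod × AP, with AP = 0.0921 m along the rod.
Components: V_Px = −rω sinθ − a·ω_rod·sinφ = -3.8931 m/s;  V_Py = rω cosθ + a·ω_rod·cosφ = +2.6868 m/s.
|V_P| = √(V_Px² + V_Py²) = 4.7302 m/s.

4.73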